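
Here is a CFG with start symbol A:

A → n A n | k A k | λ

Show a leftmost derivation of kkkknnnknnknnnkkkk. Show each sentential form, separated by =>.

A => kAk => kkAkk => kkkAkkk => kkkkAkkkk => kkkknAnkkkk => kkkknnAnnkkkk => kkkknnnAnnnkkkk => kkkknnnkAknnnkkkk => kkkknnnknAnknnnkkkk => kkkknnnknnknnnkkkk

A => kAk   [A → k A k]
kAk => kkAkk   [A → k A k]
kkAkk => kkkAkkk   [A → k A k]
kkkAkkk => kkkkAkkkk   [A → k A k]
kkkkAkkkk => kkkknAnkkkk   [A → n A n]
kkkknAnkkkk => kkkknnAnnkkkk   [A → n A n]
kkkknnAnnkkkk => kkkknnnAnnnkkkk   [A → n A n]
kkkknnnAnnnkkkk => kkkknnnkAknnnkkkk   [A → k A k]
kkkknnnkAknnnkkkk => kkkknnnknAnknnnkkkk   [A → n A n]
kkkknnnknAnknnnkkkk => kkkknnnknnknnnkkkk   [A → λ]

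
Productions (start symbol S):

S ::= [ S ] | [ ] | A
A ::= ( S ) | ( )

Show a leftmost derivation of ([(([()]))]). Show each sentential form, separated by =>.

S => A   [S ::= A]
A => (S)   [A ::= ( S )]
(S) => ([S])   [S ::= [ S ]]
([S]) => ([A])   [S ::= A]
([A]) => ([(S)])   [A ::= ( S )]
([(S)]) => ([(A)])   [S ::= A]
([(A)]) => ([((S))])   [A ::= ( S )]
([((S))]) => ([(([S]))])   [S ::= [ S ]]
([(([S]))]) => ([(([A]))])   [S ::= A]
([(([A]))]) => ([(([()]))])   [A ::= ( )]

S => A => (S) => ([S]) => ([A]) => ([(S)]) => ([(A)]) => ([((S))]) => ([(([S]))]) => ([(([A]))]) => ([(([()]))])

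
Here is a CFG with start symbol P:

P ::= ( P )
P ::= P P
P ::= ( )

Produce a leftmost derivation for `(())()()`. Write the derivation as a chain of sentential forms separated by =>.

P => PP   [P ::= P P]
PP => PPP   [P ::= P P]
PPP => (P)PP   [P ::= ( P )]
(P)PP => (())PP   [P ::= ( )]
(())PP => (())()P   [P ::= ( )]
(())()P => (())()()   [P ::= ( )]

P => PP => PPP => (P)PP => (())PP => (())()P => (())()()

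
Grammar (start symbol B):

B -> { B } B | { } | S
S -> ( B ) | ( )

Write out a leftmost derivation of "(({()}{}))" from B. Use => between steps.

B => S   [B -> S]
S => (B)   [S -> ( B )]
(B) => (S)   [B -> S]
(S) => ((B))   [S -> ( B )]
((B)) => (({B}B))   [B -> { B } B]
(({B}B)) => (({S}B))   [B -> S]
(({S}B)) => (({()}B))   [S -> ( )]
(({()}B)) => (({()}{}))   [B -> { }]

B => S => (B) => (S) => ((B)) => (({B}B)) => (({S}B)) => (({()}B)) => (({()}{}))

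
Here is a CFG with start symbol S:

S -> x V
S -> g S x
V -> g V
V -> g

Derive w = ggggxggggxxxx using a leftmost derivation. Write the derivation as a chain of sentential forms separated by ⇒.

S ⇒ gSx ⇒ ggSxx ⇒ gggSxxx ⇒ ggggSxxxx ⇒ ggggxVxxxx ⇒ ggggxgVxxxx ⇒ ggggxggVxxxx ⇒ ggggxgggVxxxx ⇒ ggggxggggxxxx

S ⇒ gSx   [S -> g S x]
gSx ⇒ ggSxx   [S -> g S x]
ggSxx ⇒ gggSxxx   [S -> g S x]
gggSxxx ⇒ ggggSxxxx   [S -> g S x]
ggggSxxxx ⇒ ggggxVxxxx   [S -> x V]
ggggxVxxxx ⇒ ggggxgVxxxx   [V -> g V]
ggggxgVxxxx ⇒ ggggxggVxxxx   [V -> g V]
ggggxggVxxxx ⇒ ggggxgggVxxxx   [V -> g V]
ggggxgggVxxxx ⇒ ggggxggggxxxx   [V -> g]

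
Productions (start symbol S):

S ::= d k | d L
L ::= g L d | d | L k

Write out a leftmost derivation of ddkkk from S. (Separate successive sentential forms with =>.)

S => dL => dLk => dLkk => dLkkk => ddkkk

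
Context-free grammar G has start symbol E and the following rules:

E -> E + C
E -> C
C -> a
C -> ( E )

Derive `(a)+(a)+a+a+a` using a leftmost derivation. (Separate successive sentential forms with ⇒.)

E ⇒ E+C ⇒ E+C+C ⇒ E+C+C+C ⇒ E+C+C+C+C ⇒ C+C+C+C+C ⇒ (E)+C+C+C+C ⇒ (C)+C+C+C+C ⇒ (a)+C+C+C+C ⇒ (a)+(E)+C+C+C ⇒ (a)+(C)+C+C+C ⇒ (a)+(a)+C+C+C ⇒ (a)+(a)+a+C+C ⇒ (a)+(a)+a+a+C ⇒ (a)+(a)+a+a+a

E ⇒ E+C   [E -> E + C]
E+C ⇒ E+C+C   [E -> E + C]
E+C+C ⇒ E+C+C+C   [E -> E + C]
E+C+C+C ⇒ E+C+C+C+C   [E -> E + C]
E+C+C+C+C ⇒ C+C+C+C+C   [E -> C]
C+C+C+C+C ⇒ (E)+C+C+C+C   [C -> ( E )]
(E)+C+C+C+C ⇒ (C)+C+C+C+C   [E -> C]
(C)+C+C+C+C ⇒ (a)+C+C+C+C   [C -> a]
(a)+C+C+C+C ⇒ (a)+(E)+C+C+C   [C -> ( E )]
(a)+(E)+C+C+C ⇒ (a)+(C)+C+C+C   [E -> C]
(a)+(C)+C+C+C ⇒ (a)+(a)+C+C+C   [C -> a]
(a)+(a)+C+C+C ⇒ (a)+(a)+a+C+C   [C -> a]
(a)+(a)+a+C+C ⇒ (a)+(a)+a+a+C   [C -> a]
(a)+(a)+a+a+C ⇒ (a)+(a)+a+a+a   [C -> a]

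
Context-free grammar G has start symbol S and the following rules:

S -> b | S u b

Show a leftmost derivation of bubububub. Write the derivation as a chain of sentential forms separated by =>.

S=>Sub=>Subub=>Sububub=>Subububub=>bubububub

S => Sub   [S -> S u b]
Sub => Subub   [S -> S u b]
Subub => Sububub   [S -> S u b]
Sububub => Subububub   [S -> S u b]
Subububub => bubububub   [S -> b]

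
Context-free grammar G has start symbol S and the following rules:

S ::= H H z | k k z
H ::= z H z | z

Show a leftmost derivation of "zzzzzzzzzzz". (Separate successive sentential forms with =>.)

S => HHz   [S ::= H H z]
HHz => zHzHz   [H ::= z H z]
zHzHz => zzHzzHz   [H ::= z H z]
zzHzzHz => zzzHzzzHz   [H ::= z H z]
zzzHzzzHz => zzzzzzzHz   [H ::= z]
zzzzzzzHz => zzzzzzzzHzz   [H ::= z H z]
zzzzzzzzHzz => zzzzzzzzzzz   [H ::= z]

S => HHz => zHzHz => zzHzzHz => zzzHzzzHz => zzzzzzzHz => zzzzzzzzHzz => zzzzzzzzzzz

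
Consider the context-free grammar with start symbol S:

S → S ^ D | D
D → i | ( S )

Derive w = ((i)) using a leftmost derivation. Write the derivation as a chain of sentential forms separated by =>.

S => D => (S) => (D) => ((S)) => ((D)) => ((i))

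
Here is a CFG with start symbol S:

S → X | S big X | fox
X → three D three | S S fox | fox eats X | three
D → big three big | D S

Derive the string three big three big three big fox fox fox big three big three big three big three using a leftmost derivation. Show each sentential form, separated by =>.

S => S big X => S big X big X => S big X big X big X => X big X big X big X => three D three big X big X big X => three big three big three big X big X big X => three big three big three big S S fox big X big X => three big three big three big fox S fox big X big X => three big three big three big fox fox fox big X big X => three big three big three big fox fox fox big three D three big X => three big three big three big fox fox fox big three big three big three big X => three big three big three big fox fox fox big three big three big three big three

S => S big X   [S → S big X]
S big X => S big X big X   [S → S big X]
S big X big X => S big X big X big X   [S → S big X]
S big X big X big X => X big X big X big X   [S → X]
X big X big X big X => three D three big X big X big X   [X → three D three]
three D three big X big X big X => three big three big three big X big X big X   [D → big three big]
three big three big three big X big X big X => three big three big three big S S fox big X big X   [X → S S fox]
three big three big three big S S fox big X big X => three big three big three big fox S fox big X big X   [S → fox]
three big three big three big fox S fox big X big X => three big three big three big fox fox fox big X big X   [S → fox]
three big three big three big fox fox fox big X big X => three big three big three big fox fox fox big three D three big X   [X → three D three]
three big three big three big fox fox fox big three D three big X => three big three big three big fox fox fox big three big three big three big X   [D → big three big]
three big three big three big fox fox fox big three big three big three big X => three big three big three big fox fox fox big three big three big three big three   [X → three]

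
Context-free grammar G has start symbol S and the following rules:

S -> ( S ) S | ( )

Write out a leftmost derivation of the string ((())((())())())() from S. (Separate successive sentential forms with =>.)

S=>(S)S=>((S)S)S=>((())S)S=>((())(S)S)S=>((())((S)S)S)S=>((())((())S)S)S=>((())((())())S)S=>((())((())())())S=>((())((())())())()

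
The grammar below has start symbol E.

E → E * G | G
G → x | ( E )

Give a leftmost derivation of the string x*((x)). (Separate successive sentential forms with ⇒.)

E ⇒ E*G   [E → E * G]
E*G ⇒ G*G   [E → G]
G*G ⇒ x*G   [G → x]
x*G ⇒ x*(E)   [G → ( E )]
x*(E) ⇒ x*(G)   [E → G]
x*(G) ⇒ x*((E))   [G → ( E )]
x*((E)) ⇒ x*((G))   [E → G]
x*((G)) ⇒ x*((x))   [G → x]

E ⇒ E*G ⇒ G*G ⇒ x*G ⇒ x*(E) ⇒ x*(G) ⇒ x*((E)) ⇒ x*((G)) ⇒ x*((x))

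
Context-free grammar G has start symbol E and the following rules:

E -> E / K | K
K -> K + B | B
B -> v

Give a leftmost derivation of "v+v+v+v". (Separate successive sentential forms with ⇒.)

E ⇒ K   [E -> K]
K ⇒ K+B   [K -> K + B]
K+B ⇒ K+B+B   [K -> K + B]
K+B+B ⇒ K+B+B+B   [K -> K + B]
K+B+B+B ⇒ B+B+B+B   [K -> B]
B+B+B+B ⇒ v+B+B+B   [B -> v]
v+B+B+B ⇒ v+v+B+B   [B -> v]
v+v+B+B ⇒ v+v+v+B   [B -> v]
v+v+v+B ⇒ v+v+v+v   [B -> v]

E ⇒ K ⇒ K+B ⇒ K+B+B ⇒ K+B+B+B ⇒ B+B+B+B ⇒ v+B+B+B ⇒ v+v+B+B ⇒ v+v+v+B ⇒ v+v+v+v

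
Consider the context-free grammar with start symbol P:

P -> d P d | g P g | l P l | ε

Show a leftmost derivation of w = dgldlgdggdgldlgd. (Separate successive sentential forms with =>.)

P => dPd => dgPgd => dglPlgd => dgldPdlgd => dgldlPldlgd => dgldlgPgldlgd => dgldlgdPdgldlgd => dgldlgdgPgdgldlgd => dgldlgdggdgldlgd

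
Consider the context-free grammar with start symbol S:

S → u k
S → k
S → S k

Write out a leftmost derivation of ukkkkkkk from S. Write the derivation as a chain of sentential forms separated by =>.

S => Sk   [S → S k]
Sk => Skk   [S → S k]
Skk => Skkk   [S → S k]
Skkk => Skkkk   [S → S k]
Skkkk => Skkkkk   [S → S k]
Skkkkk => Skkkkkk   [S → S k]
Skkkkkk => ukkkkkkk   [S → u k]

S => Sk => Skk => Skkk => Skkkk => Skkkkk => Skkkkkk => ukkkkkkk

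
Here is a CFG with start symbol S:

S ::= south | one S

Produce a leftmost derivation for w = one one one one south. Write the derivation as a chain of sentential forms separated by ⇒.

S ⇒ one S   [S ::= one S]
one S ⇒ one one S   [S ::= one S]
one one S ⇒ one one one S   [S ::= one S]
one one one S ⇒ one one one one S   [S ::= one S]
one one one one S ⇒ one one one one south   [S ::= south]

S ⇒ one S ⇒ one one S ⇒ one one one S ⇒ one one one one S ⇒ one one one one south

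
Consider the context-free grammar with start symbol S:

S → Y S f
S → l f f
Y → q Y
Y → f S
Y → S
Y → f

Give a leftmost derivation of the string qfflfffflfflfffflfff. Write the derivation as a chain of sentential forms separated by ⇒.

S ⇒ YSf   [S → Y S f]
YSf ⇒ qYSf   [Y → q Y]
qYSf ⇒ qSSf   [Y → S]
qSSf ⇒ qYSfSf   [S → Y S f]
qYSfSf ⇒ qfSSfSf   [Y → f S]
qfSSfSf ⇒ qfYSfSfSf   [S → Y S f]
qfYSfSfSf ⇒ qffSfSfSf   [Y → f]
qffSfSfSf ⇒ qfflfffSfSf   [S → l f f]
qfflfffSfSf ⇒ qfflfffYSffSf   [S → Y S f]
qfflfffYSffSf ⇒ qfflffffSSffSf   [Y → f S]
qfflffffSSffSf ⇒ qfflfffflffSffSf   [S → l f f]
qfflfffflffSffSf ⇒ qfflfffflfflffffSf   [S → l f f]
qfflfffflfflffffSf ⇒ qfflfffflfflfffflfff   [S → l f f]

S ⇒ YSf ⇒ qYSf ⇒ qSSf ⇒ qYSfSf ⇒ qfSSfSf ⇒ qfYSfSfSf ⇒ qffSfSfSf ⇒ qfflfffSfSf ⇒ qfflfffYSffSf ⇒ qfflffffSSffSf ⇒ qfflfffflffSffSf ⇒ qfflfffflfflffffSf ⇒ qfflfffflfflfffflfff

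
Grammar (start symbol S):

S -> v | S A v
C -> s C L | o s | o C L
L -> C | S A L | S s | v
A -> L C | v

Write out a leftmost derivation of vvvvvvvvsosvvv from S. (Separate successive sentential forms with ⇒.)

S ⇒ SAv ⇒ SAvAv ⇒ vAvAv ⇒ vLCvAv ⇒ vSsCvAv ⇒ vSAvsCvAv ⇒ vSAvAvsCvAv ⇒ vSAvAvAvsCvAv ⇒ vvAvAvAvsCvAv ⇒ vvvvAvAvsCvAv ⇒ vvvvvvAvsCvAv ⇒ vvvvvvvvsCvAv ⇒ vvvvvvvvsosvAv ⇒ vvvvvvvvsosvvv

S ⇒ SAv   [S -> S A v]
SAv ⇒ SAvAv   [S -> S A v]
SAvAv ⇒ vAvAv   [S -> v]
vAvAv ⇒ vLCvAv   [A -> L C]
vLCvAv ⇒ vSsCvAv   [L -> S s]
vSsCvAv ⇒ vSAvsCvAv   [S -> S A v]
vSAvsCvAv ⇒ vSAvAvsCvAv   [S -> S A v]
vSAvAvsCvAv ⇒ vSAvAvAvsCvAv   [S -> S A v]
vSAvAvAvsCvAv ⇒ vvAvAvAvsCvAv   [S -> v]
vvAvAvAvsCvAv ⇒ vvvvAvAvsCvAv   [A -> v]
vvvvAvAvsCvAv ⇒ vvvvvvAvsCvAv   [A -> v]
vvvvvvAvsCvAv ⇒ vvvvvvvvsCvAv   [A -> v]
vvvvvvvvsCvAv ⇒ vvvvvvvvsosvAv   [C -> o s]
vvvvvvvvsosvAv ⇒ vvvvvvvvsosvvv   [A -> v]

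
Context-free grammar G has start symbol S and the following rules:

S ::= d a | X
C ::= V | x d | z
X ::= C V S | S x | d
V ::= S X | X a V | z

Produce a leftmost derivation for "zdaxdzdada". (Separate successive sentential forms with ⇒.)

S ⇒ X ⇒ CVS ⇒ zVS ⇒ zSXS ⇒ zdaXS ⇒ zdaCVSS ⇒ zdaxdVSS ⇒ zdaxdzSS ⇒ zdaxdzdaS ⇒ zdaxdzdada

S ⇒ X   [S ::= X]
X ⇒ CVS   [X ::= C V S]
CVS ⇒ zVS   [C ::= z]
zVS ⇒ zSXS   [V ::= S X]
zSXS ⇒ zdaXS   [S ::= d a]
zdaXS ⇒ zdaCVSS   [X ::= C V S]
zdaCVSS ⇒ zdaxdVSS   [C ::= x d]
zdaxdVSS ⇒ zdaxdzSS   [V ::= z]
zdaxdzSS ⇒ zdaxdzdaS   [S ::= d a]
zdaxdzdaS ⇒ zdaxdzdada   [S ::= d a]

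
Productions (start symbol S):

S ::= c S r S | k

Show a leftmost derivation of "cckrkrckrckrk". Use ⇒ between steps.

S ⇒ cSrS   [S ::= c S r S]
cSrS ⇒ ccSrSrS   [S ::= c S r S]
ccSrSrS ⇒ cckrSrS   [S ::= k]
cckrSrS ⇒ cckrkrS   [S ::= k]
cckrkrS ⇒ cckrkrcSrS   [S ::= c S r S]
cckrkrcSrS ⇒ cckrkrckrS   [S ::= k]
cckrkrckrS ⇒ cckrkrckrcSrS   [S ::= c S r S]
cckrkrckrcSrS ⇒ cckrkrckrckrS   [S ::= k]
cckrkrckrckrS ⇒ cckrkrckrckrk   [S ::= k]

S ⇒ cSrS ⇒ ccSrSrS ⇒ cckrSrS ⇒ cckrkrS ⇒ cckrkrcSrS ⇒ cckrkrckrS ⇒ cckrkrckrcSrS ⇒ cckrkrckrckrS ⇒ cckrkrckrckrk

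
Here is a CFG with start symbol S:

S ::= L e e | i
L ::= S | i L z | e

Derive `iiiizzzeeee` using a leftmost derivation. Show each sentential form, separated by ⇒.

S⇒Lee⇒See⇒Leeee⇒iLzeeee⇒iiLzzeeee⇒iiiLzzzeeee⇒iiiSzzzeeee⇒iiiizzzeeee

S ⇒ Lee   [S ::= L e e]
Lee ⇒ See   [L ::= S]
See ⇒ Leeee   [S ::= L e e]
Leeee ⇒ iLzeeee   [L ::= i L z]
iLzeeee ⇒ iiLzzeeee   [L ::= i L z]
iiLzzeeee ⇒ iiiLzzzeeee   [L ::= i L z]
iiiLzzzeeee ⇒ iiiSzzzeeee   [L ::= S]
iiiSzzzeeee ⇒ iiiizzzeeee   [S ::= i]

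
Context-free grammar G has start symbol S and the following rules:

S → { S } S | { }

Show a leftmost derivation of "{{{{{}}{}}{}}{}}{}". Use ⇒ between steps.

S⇒{S}S⇒{{S}S}S⇒{{{S}S}S}S⇒{{{{S}S}S}S}S⇒{{{{{}}S}S}S}S⇒{{{{{}}{}}S}S}S⇒{{{{{}}{}}{}}S}S⇒{{{{{}}{}}{}}{}}S⇒{{{{{}}{}}{}}{}}{}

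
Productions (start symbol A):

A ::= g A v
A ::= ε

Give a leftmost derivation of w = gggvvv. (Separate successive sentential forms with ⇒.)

A⇒gAv⇒ggAvv⇒gggAvvv⇒gggvvv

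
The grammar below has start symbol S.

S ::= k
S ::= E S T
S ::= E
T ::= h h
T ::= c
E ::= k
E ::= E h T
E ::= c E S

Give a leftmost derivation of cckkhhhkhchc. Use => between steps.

S => E   [S ::= E]
E => EhT   [E ::= E h T]
EhT => EhThT   [E ::= E h T]
EhThT => cEShThT   [E ::= c E S]
cEShThT => cEhTShThT   [E ::= E h T]
cEhTShThT => ccEShTShThT   [E ::= c E S]
ccEShTShThT => cckShTShThT   [E ::= k]
cckShTShThT => cckkhTShThT   [S ::= k]
cckkhTShThT => cckkhhhShThT   [T ::= h h]
cckkhhhShThT => cckkhhhkhThT   [S ::= k]
cckkhhhkhThT => cckkhhhkhchT   [T ::= c]
cckkhhhkhchT => cckkhhhkhchc   [T ::= c]

S => E => EhT => EhThT => cEShThT => cEhTShThT => ccEShTShThT => cckShTShThT => cckkhTShThT => cckkhhhShThT => cckkhhhkhThT => cckkhhhkhchT => cckkhhhkhchc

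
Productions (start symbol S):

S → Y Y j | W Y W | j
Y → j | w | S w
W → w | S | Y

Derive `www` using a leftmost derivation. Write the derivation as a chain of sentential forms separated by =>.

S => WYW => wYW => wwW => www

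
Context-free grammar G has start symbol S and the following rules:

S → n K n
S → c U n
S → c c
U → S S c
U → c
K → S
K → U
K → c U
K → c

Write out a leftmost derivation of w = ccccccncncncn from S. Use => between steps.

S => cUn => cSScn => cccScn => ccccUncn => ccccSScncn => ccccccScncn => ccccccnKncncn => ccccccncncncn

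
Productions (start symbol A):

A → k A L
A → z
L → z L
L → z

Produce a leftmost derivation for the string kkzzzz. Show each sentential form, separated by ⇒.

A ⇒ kAL   [A → k A L]
kAL ⇒ kkALL   [A → k A L]
kkALL ⇒ kkzLL   [A → z]
kkzLL ⇒ kkzzLL   [L → z L]
kkzzLL ⇒ kkzzzL   [L → z]
kkzzzL ⇒ kkzzzz   [L → z]

A⇒kAL⇒kkALL⇒kkzLL⇒kkzzLL⇒kkzzzL⇒kkzzzz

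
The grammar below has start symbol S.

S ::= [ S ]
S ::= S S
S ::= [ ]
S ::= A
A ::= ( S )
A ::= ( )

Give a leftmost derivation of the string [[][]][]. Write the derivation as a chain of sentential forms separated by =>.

S => SS => [S]S => [SS]S => [[]S]S => [[][]]S => [[][]][]

S => SS   [S ::= S S]
SS => [S]S   [S ::= [ S ]]
[S]S => [SS]S   [S ::= S S]
[SS]S => [[]S]S   [S ::= [ ]]
[[]S]S => [[][]]S   [S ::= [ ]]
[[][]]S => [[][]][]   [S ::= [ ]]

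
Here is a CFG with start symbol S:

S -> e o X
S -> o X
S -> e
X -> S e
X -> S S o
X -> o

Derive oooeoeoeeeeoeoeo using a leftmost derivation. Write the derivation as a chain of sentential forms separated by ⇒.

S ⇒ oX ⇒ oSSo ⇒ ooXSo ⇒ ooSSoSo ⇒ oooXSoSo ⇒ oooSSoSoSo ⇒ oooeoXSoSoSo ⇒ oooeoSeSoSoSo ⇒ oooeoeoXeSoSoSo ⇒ oooeoeoSeeSoSoSo ⇒ oooeoeoeeeSoSoSo ⇒ oooeoeoeeeeoSoSo ⇒ oooeoeoeeeeoeoSo ⇒ oooeoeoeeeeoeoeo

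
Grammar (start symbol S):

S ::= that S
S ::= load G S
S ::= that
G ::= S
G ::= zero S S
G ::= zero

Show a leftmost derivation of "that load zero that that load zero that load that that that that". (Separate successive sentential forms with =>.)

S => that S   [S ::= that S]
that S => that load G S   [S ::= load G S]
that load G S => that load zero S S S   [G ::= zero S S]
that load zero S S S => that load zero that S S S   [S ::= that S]
that load zero that S S S => that load zero that that S S S   [S ::= that S]
that load zero that that S S S => that load zero that that load G S S S   [S ::= load G S]
that load zero that that load G S S S => that load zero that that load zero S S S   [G ::= zero]
that load zero that that load zero S S S => that load zero that that load zero that S S S   [S ::= that S]
that load zero that that load zero that S S S => that load zero that that load zero that load G S S S   [S ::= load G S]
that load zero that that load zero that load G S S S => that load zero that that load zero that load S S S S   [G ::= S]
that load zero that that load zero that load S S S S => that load zero that that load zero that load that S S S   [S ::= that]
that load zero that that load zero that load that S S S => that load zero that that load zero that load that that S S   [S ::= that]
that load zero that that load zero that load that that S S => that load zero that that load zero that load that that that S   [S ::= that]
that load zero that that load zero that load that that that S => that load zero that that load zero that load that that that that   [S ::= that]

S => that S => that load G S => that load zero S S S => that load zero that S S S => that load zero that that S S S => that load zero that that load G S S S => that load zero that that load zero S S S => that load zero that that load zero that S S S => that load zero that that load zero that load G S S S => that load zero that that load zero that load S S S S => that load zero that that load zero that load that S S S => that load zero that that load zero that load that that S S => that load zero that that load zero that load that that that S => that load zero that that load zero that load that that that that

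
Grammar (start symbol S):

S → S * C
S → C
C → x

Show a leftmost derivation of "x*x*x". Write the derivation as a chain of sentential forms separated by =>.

S=>S*C=>S*C*C=>C*C*C=>x*C*C=>x*x*C=>x*x*x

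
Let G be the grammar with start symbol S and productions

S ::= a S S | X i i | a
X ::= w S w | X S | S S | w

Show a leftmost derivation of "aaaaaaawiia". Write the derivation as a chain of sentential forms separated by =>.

S => aSS => aaSSS => aaaSSSS => aaaaSSS => aaaaaSSSS => aaaaaaSSS => aaaaaaaSS => aaaaaaaXiiS => aaaaaaawiiS => aaaaaaawiia

S => aSS   [S ::= a S S]
aSS => aaSSS   [S ::= a S S]
aaSSS => aaaSSSS   [S ::= a S S]
aaaSSSS => aaaaSSS   [S ::= a]
aaaaSSS => aaaaaSSSS   [S ::= a S S]
aaaaaSSSS => aaaaaaSSS   [S ::= a]
aaaaaaSSS => aaaaaaaSS   [S ::= a]
aaaaaaaSS => aaaaaaaXiiS   [S ::= X i i]
aaaaaaaXiiS => aaaaaaawiiS   [X ::= w]
aaaaaaawiiS => aaaaaaawiia   [S ::= a]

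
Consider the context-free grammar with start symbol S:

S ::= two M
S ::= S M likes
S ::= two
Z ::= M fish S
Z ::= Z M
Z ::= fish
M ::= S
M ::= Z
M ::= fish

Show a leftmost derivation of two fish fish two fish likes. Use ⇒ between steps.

S ⇒ S M likes   [S ::= S M likes]
S M likes ⇒ two M M likes   [S ::= two M]
two M M likes ⇒ two Z M likes   [M ::= Z]
two Z M likes ⇒ two M fish S M likes   [Z ::= M fish S]
two M fish S M likes ⇒ two fish fish S M likes   [M ::= fish]
two fish fish S M likes ⇒ two fish fish two M likes   [S ::= two]
two fish fish two M likes ⇒ two fish fish two Z likes   [M ::= Z]
two fish fish two Z likes ⇒ two fish fish two fish likes   [Z ::= fish]

S ⇒ S M likes ⇒ two M M likes ⇒ two Z M likes ⇒ two M fish S M likes ⇒ two fish fish S M likes ⇒ two fish fish two M likes ⇒ two fish fish two Z likes ⇒ two fish fish two fish likes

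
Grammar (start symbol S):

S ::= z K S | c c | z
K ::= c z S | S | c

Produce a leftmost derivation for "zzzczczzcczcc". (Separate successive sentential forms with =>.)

S => zKS => zSS => zzKSS => zzSSS => zzzKSSS => zzzcSSS => zzzczKSSS => zzzczczSSSS => zzzczczzSSS => zzzczczzccSS => zzzczczzcczS => zzzczczzcczcc

S => zKS   [S ::= z K S]
zKS => zSS   [K ::= S]
zSS => zzKSS   [S ::= z K S]
zzKSS => zzSSS   [K ::= S]
zzSSS => zzzKSSS   [S ::= z K S]
zzzKSSS => zzzcSSS   [K ::= c]
zzzcSSS => zzzczKSSS   [S ::= z K S]
zzzczKSSS => zzzczczSSSS   [K ::= c z S]
zzzczczSSSS => zzzczczzSSS   [S ::= z]
zzzczczzSSS => zzzczczzccSS   [S ::= c c]
zzzczczzccSS => zzzczczzcczS   [S ::= z]
zzzczczzcczS => zzzczczzcczcc   [S ::= c c]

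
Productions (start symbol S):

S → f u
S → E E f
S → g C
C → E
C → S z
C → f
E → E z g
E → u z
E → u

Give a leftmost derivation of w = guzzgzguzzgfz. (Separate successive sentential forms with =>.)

S => gC   [S → g C]
gC => gSz   [C → S z]
gSz => gEEfz   [S → E E f]
gEEfz => gEzgEfz   [E → E z g]
gEzgEfz => gEzgzgEfz   [E → E z g]
gEzgzgEfz => guzzgzgEfz   [E → u z]
guzzgzgEfz => guzzgzgEzgfz   [E → E z g]
guzzgzgEzgfz => guzzgzguzzgfz   [E → u z]

S => gC => gSz => gEEfz => gEzgEfz => gEzgzgEfz => guzzgzgEfz => guzzgzgEzgfz => guzzgzguzzgfz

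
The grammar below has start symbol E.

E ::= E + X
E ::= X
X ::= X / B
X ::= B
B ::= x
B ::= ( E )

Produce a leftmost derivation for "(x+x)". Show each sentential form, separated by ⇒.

E ⇒ X ⇒ B ⇒ (E) ⇒ (E+X) ⇒ (X+X) ⇒ (B+X) ⇒ (x+X) ⇒ (x+B) ⇒ (x+x)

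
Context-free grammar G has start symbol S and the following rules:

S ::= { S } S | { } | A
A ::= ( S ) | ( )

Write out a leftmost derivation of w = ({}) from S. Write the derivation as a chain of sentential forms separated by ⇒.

S ⇒ A   [S ::= A]
A ⇒ (S)   [A ::= ( S )]
(S) ⇒ ({})   [S ::= { }]

S ⇒ A ⇒ (S) ⇒ ({})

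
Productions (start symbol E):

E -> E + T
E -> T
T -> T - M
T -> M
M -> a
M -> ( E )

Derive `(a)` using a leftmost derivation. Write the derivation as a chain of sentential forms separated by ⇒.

E⇒T⇒M⇒(E)⇒(T)⇒(M)⇒(a)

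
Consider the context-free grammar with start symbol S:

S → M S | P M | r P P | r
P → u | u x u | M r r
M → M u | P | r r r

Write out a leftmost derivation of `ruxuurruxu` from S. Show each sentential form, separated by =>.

S=>rPP=>rMrrP=>rMurrP=>rPurrP=>ruxuurrP=>ruxuurruxu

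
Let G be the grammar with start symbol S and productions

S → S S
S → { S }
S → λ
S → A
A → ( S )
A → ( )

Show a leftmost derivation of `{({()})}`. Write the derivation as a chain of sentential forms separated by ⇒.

S ⇒ {S} ⇒ {SS} ⇒ {AS} ⇒ {(S)S} ⇒ {(SS)S} ⇒ {(SSS)S} ⇒ {({S}SS)S} ⇒ {({A}SS)S} ⇒ {({()}SS)S} ⇒ {({()}S)S} ⇒ {({()})S} ⇒ {({()})}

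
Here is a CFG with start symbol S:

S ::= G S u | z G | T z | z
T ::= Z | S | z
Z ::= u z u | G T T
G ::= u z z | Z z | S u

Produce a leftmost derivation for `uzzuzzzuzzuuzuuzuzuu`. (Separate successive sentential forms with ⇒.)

S ⇒ GSu ⇒ uzzSu ⇒ uzzGSuu ⇒ uzzuzzSuu ⇒ uzzuzzTzuu ⇒ uzzuzzZzuu ⇒ uzzuzzGTTzuu ⇒ uzzuzzSuTTzuu ⇒ uzzuzzzGuTTzuu ⇒ uzzuzzzuzzuTTzuu ⇒ uzzuzzzuzzuZTzuu ⇒ uzzuzzzuzzuuzuTzuu ⇒ uzzuzzzuzzuuzuZzuu ⇒ uzzuzzzuzzuuzuuzuzuu

S ⇒ GSu   [S ::= G S u]
GSu ⇒ uzzSu   [G ::= u z z]
uzzSu ⇒ uzzGSuu   [S ::= G S u]
uzzGSuu ⇒ uzzuzzSuu   [G ::= u z z]
uzzuzzSuu ⇒ uzzuzzTzuu   [S ::= T z]
uzzuzzTzuu ⇒ uzzuzzZzuu   [T ::= Z]
uzzuzzZzuu ⇒ uzzuzzGTTzuu   [Z ::= G T T]
uzzuzzGTTzuu ⇒ uzzuzzSuTTzuu   [G ::= S u]
uzzuzzSuTTzuu ⇒ uzzuzzzGuTTzuu   [S ::= z G]
uzzuzzzGuTTzuu ⇒ uzzuzzzuzzuTTzuu   [G ::= u z z]
uzzuzzzuzzuTTzuu ⇒ uzzuzzzuzzuZTzuu   [T ::= Z]
uzzuzzzuzzuZTzuu ⇒ uzzuzzzuzzuuzuTzuu   [Z ::= u z u]
uzzuzzzuzzuuzuTzuu ⇒ uzzuzzzuzzuuzuZzuu   [T ::= Z]
uzzuzzzuzzuuzuZzuu ⇒ uzzuzzzuzzuuzuuzuzuu   [Z ::= u z u]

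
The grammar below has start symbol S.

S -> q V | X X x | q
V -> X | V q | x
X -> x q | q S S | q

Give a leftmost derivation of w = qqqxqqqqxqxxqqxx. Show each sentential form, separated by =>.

S => XXx   [S -> X X x]
XXx => qSSXx   [X -> q S S]
qSSXx => qqSXx   [S -> q]
qqSXx => qqqVXx   [S -> q V]
qqqVXx => qqqVqXx   [V -> V q]
qqqVqXx => qqqXqXx   [V -> X]
qqqXqXx => qqqxqqXx   [X -> x q]
qqqxqqXx => qqqxqqqSSx   [X -> q S S]
qqqxqqqSSx => qqqxqqqXXxSx   [S -> X X x]
qqqxqqqXXxSx => qqqxqqqqXxSx   [X -> q]
qqqxqqqqXxSx => qqqxqqqqxqxSx   [X -> x q]
qqqxqqqqxqxSx => qqqxqqqqxqxXXxx   [S -> X X x]
qqqxqqqqxqxXXxx => qqqxqqqqxqxxqXxx   [X -> x q]
qqqxqqqqxqxxqXxx => qqqxqqqqxqxxqqxx   [X -> q]

S=>XXx=>qSSXx=>qqSXx=>qqqVXx=>qqqVqXx=>qqqXqXx=>qqqxqqXx=>qqqxqqqSSx=>qqqxqqqXXxSx=>qqqxqqqqXxSx=>qqqxqqqqxqxSx=>qqqxqqqqxqxXXxx=>qqqxqqqqxqxxqXxx=>qqqxqqqqxqxxqqxx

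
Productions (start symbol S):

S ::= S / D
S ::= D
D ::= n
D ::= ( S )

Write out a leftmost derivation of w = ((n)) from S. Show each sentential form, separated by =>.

S => D   [S ::= D]
D => (S)   [D ::= ( S )]
(S) => (D)   [S ::= D]
(D) => ((S))   [D ::= ( S )]
((S)) => ((D))   [S ::= D]
((D)) => ((n))   [D ::= n]

S => D => (S) => (D) => ((S)) => ((D)) => ((n))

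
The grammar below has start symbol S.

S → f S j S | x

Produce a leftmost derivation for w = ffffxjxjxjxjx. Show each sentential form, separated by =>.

S => fSjS => ffSjSjS => fffSjSjSjS => ffffSjSjSjSjS => ffffxjSjSjSjS => ffffxjxjSjSjS => ffffxjxjxjSjS => ffffxjxjxjxjS => ffffxjxjxjxjx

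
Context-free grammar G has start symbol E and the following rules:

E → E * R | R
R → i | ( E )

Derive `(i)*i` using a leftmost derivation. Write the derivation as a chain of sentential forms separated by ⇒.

E ⇒ E*R ⇒ R*R ⇒ (E)*R ⇒ (R)*R ⇒ (i)*R ⇒ (i)*i

E ⇒ E*R   [E → E * R]
E*R ⇒ R*R   [E → R]
R*R ⇒ (E)*R   [R → ( E )]
(E)*R ⇒ (R)*R   [E → R]
(R)*R ⇒ (i)*R   [R → i]
(i)*R ⇒ (i)*i   [R → i]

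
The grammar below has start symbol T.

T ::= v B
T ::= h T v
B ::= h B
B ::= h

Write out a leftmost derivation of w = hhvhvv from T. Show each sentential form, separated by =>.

T => hTv => hhTvv => hhvBvv => hhvhvv

T => hTv   [T ::= h T v]
hTv => hhTvv   [T ::= h T v]
hhTvv => hhvBvv   [T ::= v B]
hhvBvv => hhvhvv   [B ::= h]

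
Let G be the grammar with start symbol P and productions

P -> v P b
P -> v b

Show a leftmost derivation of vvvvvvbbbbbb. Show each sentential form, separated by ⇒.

P ⇒ vPb ⇒ vvPbb ⇒ vvvPbbb ⇒ vvvvPbbbb ⇒ vvvvvPbbbbb ⇒ vvvvvvbbbbbb

P ⇒ vPb   [P -> v P b]
vPb ⇒ vvPbb   [P -> v P b]
vvPbb ⇒ vvvPbbb   [P -> v P b]
vvvPbbb ⇒ vvvvPbbbb   [P -> v P b]
vvvvPbbbb ⇒ vvvvvPbbbbb   [P -> v P b]
vvvvvPbbbbb ⇒ vvvvvvbbbbbb   [P -> v b]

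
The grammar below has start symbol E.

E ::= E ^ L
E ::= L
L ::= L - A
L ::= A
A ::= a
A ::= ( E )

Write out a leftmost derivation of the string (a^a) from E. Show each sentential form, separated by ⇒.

E ⇒ L ⇒ A ⇒ (E) ⇒ (E^L) ⇒ (L^L) ⇒ (A^L) ⇒ (a^L) ⇒ (a^A) ⇒ (a^a)

E ⇒ L   [E ::= L]
L ⇒ A   [L ::= A]
A ⇒ (E)   [A ::= ( E )]
(E) ⇒ (E^L)   [E ::= E ^ L]
(E^L) ⇒ (L^L)   [E ::= L]
(L^L) ⇒ (A^L)   [L ::= A]
(A^L) ⇒ (a^L)   [A ::= a]
(a^L) ⇒ (a^A)   [L ::= A]
(a^A) ⇒ (a^a)   [A ::= a]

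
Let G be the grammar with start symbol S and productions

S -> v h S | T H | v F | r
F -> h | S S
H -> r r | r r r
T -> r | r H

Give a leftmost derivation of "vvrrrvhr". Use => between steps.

S => vF => vSS => vvFS => vvSSS => vvTHSS => vvrHSS => vvrrrSS => vvrrrvFS => vvrrrvhS => vvrrrvhr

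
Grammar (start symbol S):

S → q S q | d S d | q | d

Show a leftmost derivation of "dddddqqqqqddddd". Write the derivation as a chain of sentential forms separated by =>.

S => dSd   [S → d S d]
dSd => ddSdd   [S → d S d]
ddSdd => dddSddd   [S → d S d]
dddSddd => ddddSdddd   [S → d S d]
ddddSdddd => dddddSddddd   [S → d S d]
dddddSddddd => dddddqSqddddd   [S → q S q]
dddddqSqddddd => dddddqqSqqddddd   [S → q S q]
dddddqqSqqddddd => dddddqqqqqddddd   [S → q]

S => dSd => ddSdd => dddSddd => ddddSdddd => dddddSddddd => dddddqSqddddd => dddddqqSqqddddd => dddddqqqqqddddd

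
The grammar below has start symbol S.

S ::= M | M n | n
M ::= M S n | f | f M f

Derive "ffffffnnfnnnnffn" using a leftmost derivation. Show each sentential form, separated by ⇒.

S⇒Mn⇒fMfn⇒ffMffn⇒ffMSnffn⇒ffMSnSnffn⇒fffMfSnSnffn⇒fffMSnfSnSnffn⇒ffffMfSnfSnSnffn⇒ffffffSnfSnSnffn⇒ffffffnnfSnSnffn⇒ffffffnnfnnSnffn⇒ffffffnnfnnnnffn

S ⇒ Mn   [S ::= M n]
Mn ⇒ fMfn   [M ::= f M f]
fMfn ⇒ ffMffn   [M ::= f M f]
ffMffn ⇒ ffMSnffn   [M ::= M S n]
ffMSnffn ⇒ ffMSnSnffn   [M ::= M S n]
ffMSnSnffn ⇒ fffMfSnSnffn   [M ::= f M f]
fffMfSnSnffn ⇒ fffMSnfSnSnffn   [M ::= M S n]
fffMSnfSnSnffn ⇒ ffffMfSnfSnSnffn   [M ::= f M f]
ffffMfSnfSnSnffn ⇒ ffffffSnfSnSnffn   [M ::= f]
ffffffSnfSnSnffn ⇒ ffffffnnfSnSnffn   [S ::= n]
ffffffnnfSnSnffn ⇒ ffffffnnfnnSnffn   [S ::= n]
ffffffnnfnnSnffn ⇒ ffffffnnfnnnnffn   [S ::= n]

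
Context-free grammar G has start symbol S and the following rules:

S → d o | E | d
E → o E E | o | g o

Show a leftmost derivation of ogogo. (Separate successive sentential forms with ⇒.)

S ⇒ E ⇒ oEE ⇒ ogoE ⇒ ogogo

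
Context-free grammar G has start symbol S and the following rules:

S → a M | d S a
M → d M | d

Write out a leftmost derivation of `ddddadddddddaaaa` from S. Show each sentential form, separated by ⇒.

S ⇒ dSa   [S → d S a]
dSa ⇒ ddSaa   [S → d S a]
ddSaa ⇒ dddSaaa   [S → d S a]
dddSaaa ⇒ ddddSaaaa   [S → d S a]
ddddSaaaa ⇒ ddddaMaaaa   [S → a M]
ddddaMaaaa ⇒ ddddadMaaaa   [M → d M]
ddddadMaaaa ⇒ ddddaddMaaaa   [M → d M]
ddddaddMaaaa ⇒ ddddadddMaaaa   [M → d M]
ddddadddMaaaa ⇒ ddddaddddMaaaa   [M → d M]
ddddaddddMaaaa ⇒ ddddadddddMaaaa   [M → d M]
ddddadddddMaaaa ⇒ ddddaddddddMaaaa   [M → d M]
ddddaddddddMaaaa ⇒ ddddadddddddaaaa   [M → d]

S⇒dSa⇒ddSaa⇒dddSaaa⇒ddddSaaaa⇒ddddaMaaaa⇒ddddadMaaaa⇒ddddaddMaaaa⇒ddddadddMaaaa⇒ddddaddddMaaaa⇒ddddadddddMaaaa⇒ddddaddddddMaaaa⇒ddddadddddddaaaa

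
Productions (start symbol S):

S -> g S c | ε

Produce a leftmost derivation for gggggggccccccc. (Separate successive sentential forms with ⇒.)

S ⇒ gSc ⇒ ggScc ⇒ gggSccc ⇒ ggggScccc ⇒ gggggSccccc ⇒ ggggggScccccc ⇒ gggggggSccccccc ⇒ gggggggccccccc

S ⇒ gSc   [S -> g S c]
gSc ⇒ ggScc   [S -> g S c]
ggScc ⇒ gggSccc   [S -> g S c]
gggSccc ⇒ ggggScccc   [S -> g S c]
ggggScccc ⇒ gggggSccccc   [S -> g S c]
gggggSccccc ⇒ ggggggScccccc   [S -> g S c]
ggggggScccccc ⇒ gggggggSccccccc   [S -> g S c]
gggggggSccccccc ⇒ gggggggccccccc   [S -> ε]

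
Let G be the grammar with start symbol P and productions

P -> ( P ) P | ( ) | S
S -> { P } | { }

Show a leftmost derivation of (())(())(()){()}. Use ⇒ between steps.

P ⇒ (P)P ⇒ (())P ⇒ (())(P)P ⇒ (())(())P ⇒ (())(())(P)P ⇒ (())(())(())P ⇒ (())(())(())S ⇒ (())(())(()){P} ⇒ (())(())(()){()}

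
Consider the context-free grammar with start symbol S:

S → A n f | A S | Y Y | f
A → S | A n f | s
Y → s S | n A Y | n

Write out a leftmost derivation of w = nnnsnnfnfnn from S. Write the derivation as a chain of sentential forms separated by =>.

S => YY   [S → Y Y]
YY => nAYY   [Y → n A Y]
nAYY => nAnfYY   [A → A n f]
nAnfYY => nAnfnfYY   [A → A n f]
nAnfnfYY => nSnfnfYY   [A → S]
nSnfnfYY => nYYnfnfYY   [S → Y Y]
nYYnfnfYY => nnYnfnfYY   [Y → n]
nnYnfnfYY => nnnAYnfnfYY   [Y → n A Y]
nnnAYnfnfYY => nnnsYnfnfYY   [A → s]
nnnsYnfnfYY => nnnsnnfnfYY   [Y → n]
nnnsnnfnfYY => nnnsnnfnfnY   [Y → n]
nnnsnnfnfnY => nnnsnnfnfnn   [Y → n]

S=>YY=>nAYY=>nAnfYY=>nAnfnfYY=>nSnfnfYY=>nYYnfnfYY=>nnYnfnfYY=>nnnAYnfnfYY=>nnnsYnfnfYY=>nnnsnnfnfYY=>nnnsnnfnfnY=>nnnsnnfnfnn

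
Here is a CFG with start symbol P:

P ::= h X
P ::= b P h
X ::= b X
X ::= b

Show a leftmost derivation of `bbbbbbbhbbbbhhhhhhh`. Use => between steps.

P=>bPh=>bbPhh=>bbbPhhh=>bbbbPhhhh=>bbbbbPhhhhh=>bbbbbbPhhhhhh=>bbbbbbbPhhhhhhh=>bbbbbbbhXhhhhhhh=>bbbbbbbhbXhhhhhhh=>bbbbbbbhbbXhhhhhhh=>bbbbbbbhbbbXhhhhhhh=>bbbbbbbhbbbbhhhhhhh

P => bPh   [P ::= b P h]
bPh => bbPhh   [P ::= b P h]
bbPhh => bbbPhhh   [P ::= b P h]
bbbPhhh => bbbbPhhhh   [P ::= b P h]
bbbbPhhhh => bbbbbPhhhhh   [P ::= b P h]
bbbbbPhhhhh => bbbbbbPhhhhhh   [P ::= b P h]
bbbbbbPhhhhhh => bbbbbbbPhhhhhhh   [P ::= b P h]
bbbbbbbPhhhhhhh => bbbbbbbhXhhhhhhh   [P ::= h X]
bbbbbbbhXhhhhhhh => bbbbbbbhbXhhhhhhh   [X ::= b X]
bbbbbbbhbXhhhhhhh => bbbbbbbhbbXhhhhhhh   [X ::= b X]
bbbbbbbhbbXhhhhhhh => bbbbbbbhbbbXhhhhhhh   [X ::= b X]
bbbbbbbhbbbXhhhhhhh => bbbbbbbhbbbbhhhhhhh   [X ::= b]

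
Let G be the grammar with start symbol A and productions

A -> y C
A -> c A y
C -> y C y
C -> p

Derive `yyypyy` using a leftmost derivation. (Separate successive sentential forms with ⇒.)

A ⇒ yC ⇒ yyCy ⇒ yyyCyy ⇒ yyypyy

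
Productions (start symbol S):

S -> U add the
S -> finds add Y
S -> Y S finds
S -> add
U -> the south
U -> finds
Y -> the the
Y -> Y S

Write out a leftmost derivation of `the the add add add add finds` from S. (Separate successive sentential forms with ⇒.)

S ⇒ Y S finds   [S -> Y S finds]
Y S finds ⇒ Y S S finds   [Y -> Y S]
Y S S finds ⇒ Y S S S finds   [Y -> Y S]
Y S S S finds ⇒ Y S S S S finds   [Y -> Y S]
Y S S S S finds ⇒ the the S S S S finds   [Y -> the the]
the the S S S S finds ⇒ the the add S S S finds   [S -> add]
the the add S S S finds ⇒ the the add add S S finds   [S -> add]
the the add add S S finds ⇒ the the add add add S finds   [S -> add]
the the add add add S finds ⇒ the the add add add add finds   [S -> add]

S ⇒ Y S finds ⇒ Y S S finds ⇒ Y S S S finds ⇒ Y S S S S finds ⇒ the the S S S S finds ⇒ the the add S S S finds ⇒ the the add add S S finds ⇒ the the add add add S finds ⇒ the the add add add add finds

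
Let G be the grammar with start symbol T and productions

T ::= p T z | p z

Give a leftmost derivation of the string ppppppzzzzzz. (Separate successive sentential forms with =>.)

T => pTz   [T ::= p T z]
pTz => ppTzz   [T ::= p T z]
ppTzz => pppTzzz   [T ::= p T z]
pppTzzz => ppppTzzzz   [T ::= p T z]
ppppTzzzz => pppppTzzzzz   [T ::= p T z]
pppppTzzzzz => ppppppzzzzzz   [T ::= p z]

T=>pTz=>ppTzz=>pppTzzz=>ppppTzzzz=>pppppTzzzzz=>ppppppzzzzzz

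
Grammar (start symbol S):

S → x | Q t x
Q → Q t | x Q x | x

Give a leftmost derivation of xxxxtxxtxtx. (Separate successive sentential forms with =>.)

S => Qtx => xQxtx => xQtxtx => xxQxtxtx => xxxQxxtxtx => xxxQtxxtxtx => xxxxtxxtxtx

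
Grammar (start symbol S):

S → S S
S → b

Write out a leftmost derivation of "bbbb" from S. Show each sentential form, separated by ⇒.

S ⇒ SS ⇒ bS ⇒ bSS ⇒ bbS ⇒ bbSS ⇒ bbbS ⇒ bbbb

S ⇒ SS   [S → S S]
SS ⇒ bS   [S → b]
bS ⇒ bSS   [S → S S]
bSS ⇒ bbS   [S → b]
bbS ⇒ bbSS   [S → S S]
bbSS ⇒ bbbS   [S → b]
bbbS ⇒ bbbb   [S → b]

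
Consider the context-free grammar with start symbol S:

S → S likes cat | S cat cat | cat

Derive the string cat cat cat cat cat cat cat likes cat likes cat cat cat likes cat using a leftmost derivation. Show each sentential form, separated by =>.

S => S likes cat => S cat cat likes cat => S likes cat cat cat likes cat => S likes cat likes cat cat cat likes cat => S cat cat likes cat likes cat cat cat likes cat => S cat cat cat cat likes cat likes cat cat cat likes cat => S cat cat cat cat cat cat likes cat likes cat cat cat likes cat => cat cat cat cat cat cat cat likes cat likes cat cat cat likes cat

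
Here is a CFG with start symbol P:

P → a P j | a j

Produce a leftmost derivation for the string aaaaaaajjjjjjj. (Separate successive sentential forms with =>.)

P => aPj   [P → a P j]
aPj => aaPjj   [P → a P j]
aaPjj => aaaPjjj   [P → a P j]
aaaPjjj => aaaaPjjjj   [P → a P j]
aaaaPjjjj => aaaaaPjjjjj   [P → a P j]
aaaaaPjjjjj => aaaaaaPjjjjjj   [P → a P j]
aaaaaaPjjjjjj => aaaaaaajjjjjjj   [P → a j]

P=>aPj=>aaPjj=>aaaPjjj=>aaaaPjjjj=>aaaaaPjjjjj=>aaaaaaPjjjjjj=>aaaaaaajjjjjjj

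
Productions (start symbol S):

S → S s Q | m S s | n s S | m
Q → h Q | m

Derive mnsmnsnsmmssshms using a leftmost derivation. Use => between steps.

S=>mSs=>mSsQs=>mnsSsQs=>mnsmSssQs=>mnsmnsSssQs=>mnsmnsnsSssQs=>mnsmnsnsmSsssQs=>mnsmnsnsmmsssQs=>mnsmnsnsmmssshQs=>mnsmnsnsmmssshms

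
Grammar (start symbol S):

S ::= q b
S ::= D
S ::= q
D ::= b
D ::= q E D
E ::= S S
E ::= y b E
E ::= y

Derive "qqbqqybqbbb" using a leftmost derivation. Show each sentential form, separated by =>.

S => D => qED => qSSD => qqbSD => qqbDD => qqbqEDD => qqbqSSDD => qqbqDSDD => qqbqqEDSDD => qqbqqyDSDD => qqbqqybSDD => qqbqqybqbDD => qqbqqybqbbD => qqbqqybqbbb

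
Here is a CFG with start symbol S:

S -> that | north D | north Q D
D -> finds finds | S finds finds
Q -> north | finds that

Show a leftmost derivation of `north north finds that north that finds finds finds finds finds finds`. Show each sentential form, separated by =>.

S => north D   [S -> north D]
north D => north S finds finds   [D -> S finds finds]
north S finds finds => north north Q D finds finds   [S -> north Q D]
north north Q D finds finds => north north finds that D finds finds   [Q -> finds that]
north north finds that D finds finds => north north finds that S finds finds finds finds   [D -> S finds finds]
north north finds that S finds finds finds finds => north north finds that north D finds finds finds finds   [S -> north D]
north north finds that north D finds finds finds finds => north north finds that north S finds finds finds finds finds finds   [D -> S finds finds]
north north finds that north S finds finds finds finds finds finds => north north finds that north that finds finds finds finds finds finds   [S -> that]

S => north D => north S finds finds => north north Q D finds finds => north north finds that D finds finds => north north finds that S finds finds finds finds => north north finds that north D finds finds finds finds => north north finds that north S finds finds finds finds finds finds => north north finds that north that finds finds finds finds finds finds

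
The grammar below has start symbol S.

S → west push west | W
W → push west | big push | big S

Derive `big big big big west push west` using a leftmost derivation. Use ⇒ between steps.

S ⇒ W ⇒ big S ⇒ big W ⇒ big big S ⇒ big big W ⇒ big big big S ⇒ big big big W ⇒ big big big big S ⇒ big big big big west push west

S ⇒ W   [S → W]
W ⇒ big S   [W → big S]
big S ⇒ big W   [S → W]
big W ⇒ big big S   [W → big S]
big big S ⇒ big big W   [S → W]
big big W ⇒ big big big S   [W → big S]
big big big S ⇒ big big big W   [S → W]
big big big W ⇒ big big big big S   [W → big S]
big big big big S ⇒ big big big big west push west   [S → west push west]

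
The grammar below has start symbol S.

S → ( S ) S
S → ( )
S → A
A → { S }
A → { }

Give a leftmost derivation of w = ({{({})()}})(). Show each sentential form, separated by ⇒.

S⇒(S)S⇒(A)S⇒({S})S⇒({A})S⇒({{S}})S⇒({{(S)S}})S⇒({{(A)S}})S⇒({{({})S}})S⇒({{({})()}})S⇒({{({})()}})()

S ⇒ (S)S   [S → ( S ) S]
(S)S ⇒ (A)S   [S → A]
(A)S ⇒ ({S})S   [A → { S }]
({S})S ⇒ ({A})S   [S → A]
({A})S ⇒ ({{S}})S   [A → { S }]
({{S}})S ⇒ ({{(S)S}})S   [S → ( S ) S]
({{(S)S}})S ⇒ ({{(A)S}})S   [S → A]
({{(A)S}})S ⇒ ({{({})S}})S   [A → { }]
({{({})S}})S ⇒ ({{({})()}})S   [S → ( )]
({{({})()}})S ⇒ ({{({})()}})()   [S → ( )]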